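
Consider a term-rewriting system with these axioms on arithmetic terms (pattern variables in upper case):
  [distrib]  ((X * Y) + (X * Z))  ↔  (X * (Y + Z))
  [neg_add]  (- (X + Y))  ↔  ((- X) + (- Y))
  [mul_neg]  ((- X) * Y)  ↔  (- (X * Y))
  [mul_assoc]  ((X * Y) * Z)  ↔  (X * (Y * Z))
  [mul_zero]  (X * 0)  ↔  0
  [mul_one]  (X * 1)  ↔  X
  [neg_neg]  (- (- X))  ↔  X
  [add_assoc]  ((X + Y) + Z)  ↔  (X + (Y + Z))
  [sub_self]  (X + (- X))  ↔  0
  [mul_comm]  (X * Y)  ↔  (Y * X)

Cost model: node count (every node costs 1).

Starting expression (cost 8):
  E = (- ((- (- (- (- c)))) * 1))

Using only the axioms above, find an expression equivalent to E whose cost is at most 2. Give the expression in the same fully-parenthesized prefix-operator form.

(- c)   [cost 2]

step 1: mul_one (→) rewrites ((- (- (- (- c)))) * 1) into (- (- (- (- c)))), now (- (- (- (- (- c)))))
step 2: neg_neg (→) rewrites (- (- (- (- c)))) into (- (- c)), now (- (- (- c)))
step 3: neg_neg (→) rewrites (- (- c)) into c, reaching cost 2 (bound 2)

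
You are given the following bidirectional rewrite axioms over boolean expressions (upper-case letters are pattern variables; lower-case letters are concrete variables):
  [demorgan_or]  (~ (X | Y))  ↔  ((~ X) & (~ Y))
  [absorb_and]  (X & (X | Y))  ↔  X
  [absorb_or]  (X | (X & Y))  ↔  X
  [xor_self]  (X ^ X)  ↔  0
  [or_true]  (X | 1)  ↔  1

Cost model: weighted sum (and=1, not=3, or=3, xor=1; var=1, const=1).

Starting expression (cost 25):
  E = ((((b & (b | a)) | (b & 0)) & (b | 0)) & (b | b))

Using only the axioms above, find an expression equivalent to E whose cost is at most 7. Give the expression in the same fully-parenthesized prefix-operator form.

(b & (b | b))   [cost 7]

1. [absorb_and →] (b & (b | a))  →  b;  E = (((b | (b & 0)) & (b | 0)) & (b | b))
2. [absorb_or →] (b | (b & 0))  →  b;  E = ((b & (b | 0)) & (b | b))
3. [absorb_and →] (b & (b | 0))  →  b;  cost 7 ≤ 7, done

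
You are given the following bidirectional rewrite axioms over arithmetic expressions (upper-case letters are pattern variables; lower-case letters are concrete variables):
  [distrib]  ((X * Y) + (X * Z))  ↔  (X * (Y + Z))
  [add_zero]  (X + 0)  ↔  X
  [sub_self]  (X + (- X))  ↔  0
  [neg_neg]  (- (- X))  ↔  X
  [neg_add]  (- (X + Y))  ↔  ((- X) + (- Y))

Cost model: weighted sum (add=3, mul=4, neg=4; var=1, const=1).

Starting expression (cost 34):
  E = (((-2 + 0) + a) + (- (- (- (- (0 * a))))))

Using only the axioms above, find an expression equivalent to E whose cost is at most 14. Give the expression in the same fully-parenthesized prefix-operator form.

(1) (-2 + 0)  =[add_zero →]=  -2    ⊢ ((-2 + a) + (- (- (- (- (0 * a))))))
(2) (- (- (0 * a)))  =[neg_neg →]=  (0 * a)    ⊢ ((-2 + a) + (- (- (0 * a))))
(3) (- (- (0 * a)))  =[neg_neg →]=  (0 * a)    ⊢ cost 14, within 14

((-2 + a) + (0 * a))   [cost 14]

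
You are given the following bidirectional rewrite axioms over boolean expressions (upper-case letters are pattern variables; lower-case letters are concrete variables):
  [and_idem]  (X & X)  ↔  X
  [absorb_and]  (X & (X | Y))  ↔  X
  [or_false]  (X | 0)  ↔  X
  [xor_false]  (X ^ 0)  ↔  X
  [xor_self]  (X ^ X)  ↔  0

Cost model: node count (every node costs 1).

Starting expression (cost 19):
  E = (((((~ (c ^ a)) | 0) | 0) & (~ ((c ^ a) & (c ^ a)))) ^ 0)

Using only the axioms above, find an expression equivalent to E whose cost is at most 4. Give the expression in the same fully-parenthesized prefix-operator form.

(1) ((~ (c ^ a)) | 0)  =[or_false →]=  (~ (c ^ a))    ⊢ ((((~ (c ^ a)) | 0) & (~ ((c ^ a) & (c ^ a)))) ^ 0)
(2) ((c ^ a) & (c ^ a))  =[and_idem →]=  (c ^ a)    ⊢ ((((~ (c ^ a)) | 0) & (~ (c ^ a))) ^ 0)
(3) ((~ (c ^ a)) | 0)  =[or_false →]=  (~ (c ^ a))    ⊢ (((~ (c ^ a)) & (~ (c ^ a))) ^ 0)
(4) (((~ (c ^ a)) & (~ (c ^ a))) ^ 0)  =[xor_false →]=  ((~ (c ^ a)) & (~ (c ^ a)))
(5) ((~ (c ^ a)) & (~ (c ^ a)))  =[and_idem →]=  (~ (c ^ a))    ⊢ cost 4, within 4

(~ (c ^ a))   [cost 4]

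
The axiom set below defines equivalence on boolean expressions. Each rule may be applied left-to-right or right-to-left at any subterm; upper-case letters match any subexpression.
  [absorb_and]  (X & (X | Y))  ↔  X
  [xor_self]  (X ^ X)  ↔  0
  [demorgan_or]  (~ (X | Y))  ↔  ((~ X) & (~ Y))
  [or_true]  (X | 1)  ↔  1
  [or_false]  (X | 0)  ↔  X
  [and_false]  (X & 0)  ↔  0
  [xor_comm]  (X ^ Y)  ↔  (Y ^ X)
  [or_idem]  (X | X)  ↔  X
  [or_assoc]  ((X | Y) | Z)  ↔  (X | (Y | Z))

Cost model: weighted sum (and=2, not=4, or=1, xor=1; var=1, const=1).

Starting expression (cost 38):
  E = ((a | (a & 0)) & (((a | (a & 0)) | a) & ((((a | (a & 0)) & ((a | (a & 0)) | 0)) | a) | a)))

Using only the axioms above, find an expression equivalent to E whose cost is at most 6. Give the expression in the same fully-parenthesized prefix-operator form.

(a | (a & 0))   [cost 6]

1. [absorb_and →] ((a | (a & 0)) & ((a | (a & 0)) | 0))  →  (a | (a & 0));  E = ((a | (a & 0)) & (((a | (a & 0)) | a) & (((a | (a & 0)) | a) | a)))
2. [absorb_and →] (((a | (a & 0)) | a) & (((a | (a & 0)) | a) | a))  →  ((a | (a & 0)) | a);  E = ((a | (a & 0)) & ((a | (a & 0)) | a))
3. [absorb_and →] ((a | (a & 0)) & ((a | (a & 0)) | a))  →  (a | (a & 0));  cost 6 ≤ 6, done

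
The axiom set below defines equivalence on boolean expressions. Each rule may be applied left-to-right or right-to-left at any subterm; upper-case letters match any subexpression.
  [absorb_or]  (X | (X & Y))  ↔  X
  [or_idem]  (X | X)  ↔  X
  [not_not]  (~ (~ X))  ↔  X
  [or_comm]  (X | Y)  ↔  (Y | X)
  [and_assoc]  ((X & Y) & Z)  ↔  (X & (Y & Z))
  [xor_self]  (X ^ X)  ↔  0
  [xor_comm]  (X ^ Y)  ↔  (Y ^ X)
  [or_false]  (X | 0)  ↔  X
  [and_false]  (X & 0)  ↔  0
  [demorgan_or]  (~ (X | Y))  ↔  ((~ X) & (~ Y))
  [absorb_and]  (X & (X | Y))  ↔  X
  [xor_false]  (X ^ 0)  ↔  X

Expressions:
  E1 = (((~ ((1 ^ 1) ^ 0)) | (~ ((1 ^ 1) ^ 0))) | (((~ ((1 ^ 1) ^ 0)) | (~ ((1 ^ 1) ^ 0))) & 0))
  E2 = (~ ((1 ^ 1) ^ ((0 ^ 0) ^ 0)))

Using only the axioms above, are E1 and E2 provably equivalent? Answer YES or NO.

YES

1. [absorb_or →] (((~ ((1 ^ 1) ^ 0)) | (~ ((1 ^ 1) ^ 0))) | (((~ ((1 ^ 1) ^ 0)) | (~ ((1 ^ 1) ^ 0))) & 0))  →  ((~ ((1 ^ 1) ^ 0)) | (~ ((1 ^ 1) ^ 0)))
2. [or_idem →] ((~ ((1 ^ 1) ^ 0)) | (~ ((1 ^ 1) ^ 0)))  →  (~ ((1 ^ 1) ^ 0))
3. [xor_false ←] 0  →  (0 ^ 0);  E1 = (~ ((1 ^ 1) ^ (0 ^ 0)))
4. [xor_false ←] (0 ^ 0)  →  ((0 ^ 0) ^ 0);  this is E2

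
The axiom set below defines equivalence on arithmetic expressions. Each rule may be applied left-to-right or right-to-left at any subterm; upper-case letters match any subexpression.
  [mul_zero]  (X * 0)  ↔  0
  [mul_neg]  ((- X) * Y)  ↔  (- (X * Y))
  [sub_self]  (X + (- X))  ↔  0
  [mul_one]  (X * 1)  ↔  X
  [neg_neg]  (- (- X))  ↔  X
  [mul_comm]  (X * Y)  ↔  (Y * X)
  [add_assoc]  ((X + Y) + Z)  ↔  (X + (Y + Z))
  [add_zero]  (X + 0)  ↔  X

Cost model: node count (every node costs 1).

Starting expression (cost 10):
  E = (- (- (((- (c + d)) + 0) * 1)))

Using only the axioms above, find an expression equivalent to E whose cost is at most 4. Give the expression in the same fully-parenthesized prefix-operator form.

1. [add_zero →] ((- (c + d)) + 0)  →  (- (c + d));  E = (- (- ((- (c + d)) * 1)))
2. [mul_neg →] ((- (c + d)) * 1)  →  (- ((c + d) * 1));  E = (- (- (- ((c + d) * 1))))
3. [mul_one →] ((c + d) * 1)  →  (c + d);  E = (- (- (- (c + d))))
4. [neg_neg →] (- (- (c + d)))  →  (c + d);  cost 4 ≤ 4, done

(- (c + d))   [cost 4]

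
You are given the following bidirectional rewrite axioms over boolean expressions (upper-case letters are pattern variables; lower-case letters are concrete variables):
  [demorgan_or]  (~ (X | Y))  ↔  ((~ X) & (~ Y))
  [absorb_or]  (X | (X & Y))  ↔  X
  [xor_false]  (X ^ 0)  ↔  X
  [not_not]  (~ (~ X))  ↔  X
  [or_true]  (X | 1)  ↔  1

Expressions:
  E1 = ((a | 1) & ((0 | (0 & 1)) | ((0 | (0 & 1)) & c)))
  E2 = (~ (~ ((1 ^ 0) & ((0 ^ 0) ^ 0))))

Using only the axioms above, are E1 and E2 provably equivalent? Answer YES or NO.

1. [or_true →] (a | 1)  →  1;  E1 = (1 & ((0 | (0 & 1)) | ((0 | (0 & 1)) & c)))
2. [absorb_or →] ((0 | (0 & 1)) | ((0 | (0 & 1)) & c))  →  (0 | (0 & 1));  E1 = (1 & (0 | (0 & 1)))
3. [absorb_or →] (0 | (0 & 1))  →  0;  E1 = (1 & 0)
4. [xor_false ←] 0  →  (0 ^ 0);  E1 = (1 & (0 ^ 0))
5. [xor_false ←] 0  →  (0 ^ 0);  E1 = (1 & ((0 ^ 0) ^ 0))
6. [xor_false ←] 1  →  (1 ^ 0);  E1 = ((1 ^ 0) & ((0 ^ 0) ^ 0))
7. [not_not ←] ((1 ^ 0) & ((0 ^ 0) ^ 0))  →  (~ (~ ((1 ^ 0) & ((0 ^ 0) ^ 0))));  this is E2

YES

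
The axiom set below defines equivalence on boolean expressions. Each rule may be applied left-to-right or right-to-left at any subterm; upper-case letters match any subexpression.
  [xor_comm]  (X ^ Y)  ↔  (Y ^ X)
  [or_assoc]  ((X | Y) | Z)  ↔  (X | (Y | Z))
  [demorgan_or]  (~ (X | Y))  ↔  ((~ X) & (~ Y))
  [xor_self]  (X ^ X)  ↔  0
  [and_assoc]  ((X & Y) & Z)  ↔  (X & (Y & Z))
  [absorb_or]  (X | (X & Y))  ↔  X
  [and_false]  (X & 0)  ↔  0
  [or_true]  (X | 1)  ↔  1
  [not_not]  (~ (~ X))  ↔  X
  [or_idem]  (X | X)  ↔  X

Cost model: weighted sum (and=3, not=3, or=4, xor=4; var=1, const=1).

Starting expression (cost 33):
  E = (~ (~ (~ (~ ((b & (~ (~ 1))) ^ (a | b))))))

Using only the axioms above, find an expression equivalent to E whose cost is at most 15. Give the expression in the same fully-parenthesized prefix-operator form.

((b & 1) ^ (a | b))   [cost 15]

step 1: not_not (→) rewrites (~ (~ (~ (~ ((b & (~ (~ 1))) ^ (a | b)))))) into (~ (~ ((b & (~ (~ 1))) ^ (a | b))))
step 2: not_not (→) rewrites (~ (~ ((b & (~ (~ 1))) ^ (a | b)))) into ((b & (~ (~ 1))) ^ (a | b))
step 3: not_not (→) rewrites (~ (~ 1)) into 1, reaching cost 15 (bound 15)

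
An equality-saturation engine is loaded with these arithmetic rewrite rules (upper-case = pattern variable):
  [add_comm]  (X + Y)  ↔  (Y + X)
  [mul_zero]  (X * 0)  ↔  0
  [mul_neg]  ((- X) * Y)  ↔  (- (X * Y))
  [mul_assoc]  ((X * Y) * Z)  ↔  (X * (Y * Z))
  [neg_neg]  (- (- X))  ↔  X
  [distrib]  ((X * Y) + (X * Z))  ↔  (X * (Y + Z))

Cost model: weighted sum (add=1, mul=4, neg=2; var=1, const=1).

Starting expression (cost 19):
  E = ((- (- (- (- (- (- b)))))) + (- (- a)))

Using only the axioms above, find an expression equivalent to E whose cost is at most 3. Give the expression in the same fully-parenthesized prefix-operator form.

(b + a)   [cost 3]

(1) (- (- (- (- (- (- b))))))  =[neg_neg →]=  (- (- (- (- b))))    ⊢ ((- (- (- (- b)))) + (- (- a)))
(2) (- (- (- (- b))))  =[neg_neg →]=  (- (- b))    ⊢ ((- (- b)) + (- (- a)))
(3) (- (- a))  =[neg_neg →]=  a    ⊢ ((- (- b)) + a)
(4) (- (- b))  =[neg_neg →]=  b    ⊢ cost 3, within 3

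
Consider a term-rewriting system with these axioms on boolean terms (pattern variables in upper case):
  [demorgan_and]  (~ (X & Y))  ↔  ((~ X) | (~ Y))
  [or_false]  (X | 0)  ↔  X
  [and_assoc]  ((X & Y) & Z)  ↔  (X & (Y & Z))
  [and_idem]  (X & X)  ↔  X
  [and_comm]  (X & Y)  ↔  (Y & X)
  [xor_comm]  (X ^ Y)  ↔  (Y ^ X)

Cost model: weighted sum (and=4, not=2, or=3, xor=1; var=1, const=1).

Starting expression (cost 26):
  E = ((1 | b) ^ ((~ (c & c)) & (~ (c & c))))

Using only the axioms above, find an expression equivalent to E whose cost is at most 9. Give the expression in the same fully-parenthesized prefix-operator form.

(1) (c & c)  =[and_idem →]=  c    ⊢ ((1 | b) ^ ((~ (c & c)) & (~ c)))
(2) (c & c)  =[and_idem →]=  c    ⊢ ((1 | b) ^ ((~ c) & (~ c)))
(3) ((~ c) & (~ c))  =[and_idem →]=  (~ c)    ⊢ cost 9, within 9

((1 | b) ^ (~ c))   [cost 9]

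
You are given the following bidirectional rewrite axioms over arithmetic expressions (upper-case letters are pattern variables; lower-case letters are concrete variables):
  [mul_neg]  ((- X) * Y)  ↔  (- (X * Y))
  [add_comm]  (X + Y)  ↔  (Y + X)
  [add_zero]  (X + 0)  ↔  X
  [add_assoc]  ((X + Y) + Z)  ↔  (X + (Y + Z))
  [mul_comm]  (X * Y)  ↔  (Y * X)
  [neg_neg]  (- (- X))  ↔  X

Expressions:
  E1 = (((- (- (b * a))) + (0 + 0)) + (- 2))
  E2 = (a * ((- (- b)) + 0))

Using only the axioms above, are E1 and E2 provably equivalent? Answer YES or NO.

The axioms are sound identities: if E1 ↔* E2 then E1 and E2 evaluate identically under any assignment.
Under a=0, b=0: E1 evaluates to -2, E2 to 0. Distinct ⇒ no rewrite sequence connects them.

NO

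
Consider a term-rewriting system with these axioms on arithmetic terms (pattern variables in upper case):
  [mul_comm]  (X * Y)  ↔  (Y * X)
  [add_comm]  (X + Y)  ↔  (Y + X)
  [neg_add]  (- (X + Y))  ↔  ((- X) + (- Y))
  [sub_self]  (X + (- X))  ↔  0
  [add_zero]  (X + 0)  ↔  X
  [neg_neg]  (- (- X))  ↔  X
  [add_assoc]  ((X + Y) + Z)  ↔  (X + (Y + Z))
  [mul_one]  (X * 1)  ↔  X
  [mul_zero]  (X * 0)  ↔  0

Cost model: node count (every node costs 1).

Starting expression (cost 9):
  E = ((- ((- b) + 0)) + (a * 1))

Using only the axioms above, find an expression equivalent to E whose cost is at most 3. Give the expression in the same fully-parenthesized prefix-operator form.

(b + a)   [cost 3]

step 1: mul_one (→) rewrites (a * 1) into a, now ((- ((- b) + 0)) + a)
step 2: add_zero (→) rewrites ((- b) + 0) into (- b), now ((- (- b)) + a)
step 3: neg_neg (→) rewrites (- (- b)) into b, reaching cost 3 (bound 3)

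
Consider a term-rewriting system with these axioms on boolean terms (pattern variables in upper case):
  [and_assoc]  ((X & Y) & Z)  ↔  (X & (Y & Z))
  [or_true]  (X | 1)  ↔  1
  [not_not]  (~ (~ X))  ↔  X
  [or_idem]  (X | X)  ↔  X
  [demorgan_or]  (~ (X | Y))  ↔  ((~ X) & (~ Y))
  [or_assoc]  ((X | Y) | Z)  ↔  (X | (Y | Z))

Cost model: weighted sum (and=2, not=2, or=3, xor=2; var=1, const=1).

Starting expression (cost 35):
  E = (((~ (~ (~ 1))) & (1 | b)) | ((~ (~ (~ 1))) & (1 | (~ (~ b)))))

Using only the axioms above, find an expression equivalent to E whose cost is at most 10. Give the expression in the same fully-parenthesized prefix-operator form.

(1) (~ (~ b))  =[not_not →]=  b    ⊢ (((~ (~ (~ 1))) & (1 | b)) | ((~ (~ (~ 1))) & (1 | b)))
(2) (((~ (~ (~ 1))) & (1 | b)) | ((~ (~ (~ 1))) & (1 | b)))  =[or_idem →]=  ((~ (~ (~ 1))) & (1 | b))
(3) (~ (~ 1))  =[not_not →]=  1    ⊢ cost 10, within 10

((~ 1) & (1 | b))   [cost 10]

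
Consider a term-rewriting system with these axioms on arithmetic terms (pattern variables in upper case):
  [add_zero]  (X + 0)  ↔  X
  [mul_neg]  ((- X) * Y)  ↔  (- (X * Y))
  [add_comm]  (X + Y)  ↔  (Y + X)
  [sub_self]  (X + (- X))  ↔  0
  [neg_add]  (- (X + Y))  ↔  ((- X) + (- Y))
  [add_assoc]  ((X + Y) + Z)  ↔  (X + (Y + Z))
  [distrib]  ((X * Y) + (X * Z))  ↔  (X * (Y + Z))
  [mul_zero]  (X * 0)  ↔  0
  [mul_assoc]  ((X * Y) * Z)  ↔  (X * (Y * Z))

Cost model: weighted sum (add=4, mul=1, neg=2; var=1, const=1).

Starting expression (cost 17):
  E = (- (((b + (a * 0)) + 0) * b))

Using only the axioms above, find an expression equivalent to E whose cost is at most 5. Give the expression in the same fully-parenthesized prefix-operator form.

1. [add_zero →] ((b + (a * 0)) + 0)  →  (b + (a * 0));  E = (- ((b + (a * 0)) * b))
2. [mul_zero →] (a * 0)  →  0;  E = (- ((b + 0) * b))
3. [add_zero →] (b + 0)  →  b;  cost 5 ≤ 5, done

(- (b * b))   [cost 5]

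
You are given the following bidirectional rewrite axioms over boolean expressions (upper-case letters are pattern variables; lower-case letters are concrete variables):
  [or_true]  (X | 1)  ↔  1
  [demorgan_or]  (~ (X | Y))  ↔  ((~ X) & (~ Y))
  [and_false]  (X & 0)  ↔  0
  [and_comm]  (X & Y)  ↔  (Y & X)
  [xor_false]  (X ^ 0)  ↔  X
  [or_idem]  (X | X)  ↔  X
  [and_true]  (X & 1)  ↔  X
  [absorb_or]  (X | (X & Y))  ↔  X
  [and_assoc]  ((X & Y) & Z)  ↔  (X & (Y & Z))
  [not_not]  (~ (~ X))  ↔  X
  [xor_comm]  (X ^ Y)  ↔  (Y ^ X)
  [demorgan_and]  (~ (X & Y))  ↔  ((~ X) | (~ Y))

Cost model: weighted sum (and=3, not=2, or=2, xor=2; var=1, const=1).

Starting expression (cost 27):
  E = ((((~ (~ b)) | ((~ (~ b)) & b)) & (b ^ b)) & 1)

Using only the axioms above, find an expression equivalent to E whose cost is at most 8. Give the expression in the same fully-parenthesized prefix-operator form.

(b & (b ^ b))   [cost 8]

1. [absorb_or →] ((~ (~ b)) | ((~ (~ b)) & b))  →  (~ (~ b));  E = (((~ (~ b)) & (b ^ b)) & 1)
2. [and_true →] (((~ (~ b)) & (b ^ b)) & 1)  →  ((~ (~ b)) & (b ^ b))
3. [not_not →] (~ (~ b))  →  b;  cost 8 ≤ 8, done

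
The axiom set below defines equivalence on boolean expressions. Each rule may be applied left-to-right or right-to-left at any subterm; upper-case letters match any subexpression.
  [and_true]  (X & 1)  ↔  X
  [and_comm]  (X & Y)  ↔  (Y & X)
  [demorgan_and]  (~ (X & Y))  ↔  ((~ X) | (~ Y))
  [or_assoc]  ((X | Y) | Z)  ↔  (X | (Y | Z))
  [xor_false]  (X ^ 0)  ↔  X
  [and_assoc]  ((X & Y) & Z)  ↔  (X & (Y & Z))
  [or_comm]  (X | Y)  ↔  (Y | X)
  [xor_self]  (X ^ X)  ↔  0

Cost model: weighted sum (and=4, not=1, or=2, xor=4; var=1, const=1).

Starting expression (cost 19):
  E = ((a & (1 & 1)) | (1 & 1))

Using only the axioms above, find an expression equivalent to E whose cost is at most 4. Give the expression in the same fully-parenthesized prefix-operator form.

(1) (1 & 1)  =[and_true →]=  1    ⊢ ((a & (1 & 1)) | 1)
(2) (1 & 1)  =[and_true →]=  1    ⊢ ((a & 1) | 1)
(3) (a & 1)  =[and_true →]=  a    ⊢ cost 4, within 4

(a | 1)   [cost 4]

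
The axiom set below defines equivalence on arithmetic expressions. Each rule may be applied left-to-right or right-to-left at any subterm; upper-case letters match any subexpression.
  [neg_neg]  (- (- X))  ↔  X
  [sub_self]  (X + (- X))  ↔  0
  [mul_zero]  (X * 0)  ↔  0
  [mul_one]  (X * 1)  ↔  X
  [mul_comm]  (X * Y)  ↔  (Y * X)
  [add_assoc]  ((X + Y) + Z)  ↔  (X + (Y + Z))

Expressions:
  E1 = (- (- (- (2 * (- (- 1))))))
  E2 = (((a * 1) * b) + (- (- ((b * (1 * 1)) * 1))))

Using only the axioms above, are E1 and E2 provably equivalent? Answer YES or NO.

NO

All listed rules preserve value, hence provable equivalence implies equal values everywhere; look for a separating assignment.
a=0, b=0 gives E1 ↦ -2, E2 ↦ 0; values differ ⇒ not provably equivalent.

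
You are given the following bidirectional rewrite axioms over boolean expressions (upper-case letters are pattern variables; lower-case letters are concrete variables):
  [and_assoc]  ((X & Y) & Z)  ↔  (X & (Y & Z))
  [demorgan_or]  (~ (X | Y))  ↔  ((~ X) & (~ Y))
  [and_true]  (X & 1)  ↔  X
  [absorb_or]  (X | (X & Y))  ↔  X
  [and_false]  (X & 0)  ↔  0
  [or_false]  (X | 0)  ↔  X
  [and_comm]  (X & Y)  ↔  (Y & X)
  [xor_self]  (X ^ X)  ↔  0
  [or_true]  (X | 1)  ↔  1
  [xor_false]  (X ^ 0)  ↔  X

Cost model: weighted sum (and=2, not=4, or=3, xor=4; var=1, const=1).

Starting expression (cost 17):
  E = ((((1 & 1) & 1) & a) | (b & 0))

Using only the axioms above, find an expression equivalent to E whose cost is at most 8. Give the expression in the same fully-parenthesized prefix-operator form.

((1 & a) | 0)   [cost 8]

(1) (b & 0)  =[and_false →]=  0    ⊢ ((((1 & 1) & 1) & a) | 0)
(2) (1 & 1)  =[and_true →]=  1    ⊢ (((1 & 1) & a) | 0)
(3) (1 & 1)  =[and_true →]=  1    ⊢ cost 8, within 8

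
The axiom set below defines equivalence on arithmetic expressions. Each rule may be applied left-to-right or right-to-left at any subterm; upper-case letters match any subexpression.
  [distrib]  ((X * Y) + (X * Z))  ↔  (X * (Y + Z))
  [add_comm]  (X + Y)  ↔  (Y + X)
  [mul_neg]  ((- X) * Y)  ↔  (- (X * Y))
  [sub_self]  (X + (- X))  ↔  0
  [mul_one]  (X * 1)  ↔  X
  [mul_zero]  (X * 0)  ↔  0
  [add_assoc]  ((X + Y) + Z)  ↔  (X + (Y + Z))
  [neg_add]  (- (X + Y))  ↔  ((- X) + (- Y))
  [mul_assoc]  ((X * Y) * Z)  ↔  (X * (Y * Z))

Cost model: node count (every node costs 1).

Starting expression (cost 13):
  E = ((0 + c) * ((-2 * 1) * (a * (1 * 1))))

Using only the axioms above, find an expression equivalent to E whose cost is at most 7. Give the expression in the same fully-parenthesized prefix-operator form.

((0 + c) * (-2 * a))   [cost 7]

1. [mul_one →] (1 * 1)  →  1;  E = ((0 + c) * ((-2 * 1) * (a * 1)))
2. [mul_one →] (a * 1)  →  a;  E = ((0 + c) * ((-2 * 1) * a))
3. [mul_one →] (-2 * 1)  →  -2;  cost 7 ≤ 7, done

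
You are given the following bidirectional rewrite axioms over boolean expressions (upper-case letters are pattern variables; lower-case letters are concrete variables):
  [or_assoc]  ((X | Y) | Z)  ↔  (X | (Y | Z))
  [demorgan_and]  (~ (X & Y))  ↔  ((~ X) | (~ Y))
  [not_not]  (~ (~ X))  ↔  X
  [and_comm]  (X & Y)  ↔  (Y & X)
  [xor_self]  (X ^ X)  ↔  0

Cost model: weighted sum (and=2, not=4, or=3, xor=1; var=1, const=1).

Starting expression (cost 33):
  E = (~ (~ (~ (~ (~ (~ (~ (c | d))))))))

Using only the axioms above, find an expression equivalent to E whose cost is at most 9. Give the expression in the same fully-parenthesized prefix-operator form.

1. [not_not →] (~ (~ (~ (~ (~ (~ (~ (c | d))))))))  →  (~ (~ (~ (~ (~ (c | d))))))
2. [not_not →] (~ (~ (c | d)))  →  (c | d);  E = (~ (~ (~ (c | d))))
3. [not_not →] (~ (~ (c | d)))  →  (c | d);  cost 9 ≤ 9, done

(~ (c | d))   [cost 9]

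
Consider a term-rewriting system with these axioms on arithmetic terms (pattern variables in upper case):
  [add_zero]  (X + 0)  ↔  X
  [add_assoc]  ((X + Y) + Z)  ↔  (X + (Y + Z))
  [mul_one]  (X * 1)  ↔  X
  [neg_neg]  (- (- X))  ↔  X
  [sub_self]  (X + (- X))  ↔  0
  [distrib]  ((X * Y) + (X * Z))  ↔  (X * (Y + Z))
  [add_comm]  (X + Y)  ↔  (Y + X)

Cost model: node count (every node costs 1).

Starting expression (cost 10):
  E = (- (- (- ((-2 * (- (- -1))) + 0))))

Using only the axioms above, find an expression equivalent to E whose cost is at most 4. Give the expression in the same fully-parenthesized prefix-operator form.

(- (-2 * -1))   [cost 4]

(1) (- (- (- ((-2 * (- (- -1))) + 0))))  =[neg_neg →]=  (- ((-2 * (- (- -1))) + 0))
(2) (- (- -1))  =[neg_neg →]=  -1    ⊢ (- ((-2 * -1) + 0))
(3) ((-2 * -1) + 0)  =[add_zero →]=  (-2 * -1)    ⊢ cost 4, within 4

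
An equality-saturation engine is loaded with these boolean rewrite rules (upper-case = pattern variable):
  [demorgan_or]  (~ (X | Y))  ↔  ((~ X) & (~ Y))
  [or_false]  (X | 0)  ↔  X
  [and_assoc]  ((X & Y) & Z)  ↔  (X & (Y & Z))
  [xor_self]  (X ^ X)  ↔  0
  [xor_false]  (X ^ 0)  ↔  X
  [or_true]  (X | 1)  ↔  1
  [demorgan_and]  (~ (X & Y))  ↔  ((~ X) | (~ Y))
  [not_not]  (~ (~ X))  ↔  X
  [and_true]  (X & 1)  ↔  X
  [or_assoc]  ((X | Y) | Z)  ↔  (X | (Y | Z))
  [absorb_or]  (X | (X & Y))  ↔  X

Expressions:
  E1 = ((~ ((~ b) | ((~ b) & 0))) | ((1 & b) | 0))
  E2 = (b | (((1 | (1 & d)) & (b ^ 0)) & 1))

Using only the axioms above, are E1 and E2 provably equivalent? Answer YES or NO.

YES

(1) ((1 & b) | 0)  =[or_false →]=  (1 & b)    ⊢ ((~ ((~ b) | ((~ b) & 0))) | (1 & b))
(2) ((~ b) | ((~ b) & 0))  =[absorb_or →]=  (~ b)    ⊢ ((~ (~ b)) | (1 & b))
(3) (~ (~ b))  =[not_not →]=  b    ⊢ (b | (1 & b))
(4) b  =[xor_false ←]=  (b ^ 0)    ⊢ (b | (1 & (b ^ 0)))
(5) (1 & (b ^ 0))  =[and_true ←]=  ((1 & (b ^ 0)) & 1)    ⊢ (b | ((1 & (b ^ 0)) & 1))
(6) 1  =[absorb_or ←]=  (1 | (1 & d))    ⊢ E2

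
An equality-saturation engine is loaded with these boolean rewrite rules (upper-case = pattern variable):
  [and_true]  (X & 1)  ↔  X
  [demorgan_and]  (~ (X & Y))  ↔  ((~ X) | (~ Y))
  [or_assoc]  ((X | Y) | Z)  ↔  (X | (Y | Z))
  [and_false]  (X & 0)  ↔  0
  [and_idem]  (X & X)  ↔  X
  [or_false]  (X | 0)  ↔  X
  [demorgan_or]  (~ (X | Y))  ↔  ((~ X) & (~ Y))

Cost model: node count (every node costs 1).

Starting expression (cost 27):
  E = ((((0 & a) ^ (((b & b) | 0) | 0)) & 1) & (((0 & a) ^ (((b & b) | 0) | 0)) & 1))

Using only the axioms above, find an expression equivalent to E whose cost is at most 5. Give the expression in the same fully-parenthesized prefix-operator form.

((0 & a) ^ b)   [cost 5]

step 1: and_idem (→) rewrites ((((0 & a) ^ (((b & b) | 0) | 0)) & 1) & (((0 & a) ^ (((b & b) | 0) | 0)) & 1)) into (((0 & a) ^ (((b & b) | 0) | 0)) & 1)
step 2: and_true (→) rewrites (((0 & a) ^ (((b & b) | 0) | 0)) & 1) into ((0 & a) ^ (((b & b) | 0) | 0))
step 3: and_idem (→) rewrites (b & b) into b, now ((0 & a) ^ ((b | 0) | 0))
step 4: or_false (→) rewrites (b | 0) into b, now ((0 & a) ^ (b | 0))
step 5: or_false (→) rewrites (b | 0) into b, reaching cost 5 (bound 5)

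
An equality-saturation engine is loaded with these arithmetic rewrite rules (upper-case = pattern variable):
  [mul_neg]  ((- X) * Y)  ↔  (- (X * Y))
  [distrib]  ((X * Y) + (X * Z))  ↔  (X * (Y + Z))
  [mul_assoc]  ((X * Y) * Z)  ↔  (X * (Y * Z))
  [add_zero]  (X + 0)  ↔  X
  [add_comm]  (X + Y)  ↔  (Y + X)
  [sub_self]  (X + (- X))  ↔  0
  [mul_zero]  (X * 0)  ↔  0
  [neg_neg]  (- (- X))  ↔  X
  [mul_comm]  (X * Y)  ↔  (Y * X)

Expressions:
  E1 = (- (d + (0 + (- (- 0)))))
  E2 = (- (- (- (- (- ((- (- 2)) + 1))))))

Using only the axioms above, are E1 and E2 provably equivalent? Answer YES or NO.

Every axiom is a valid identity, so a rewrite proof would force E1 and E2 to agree under every assignment.
At d=0: E1 = 0 but E2 = -3; they differ, so no derivation exists.

NO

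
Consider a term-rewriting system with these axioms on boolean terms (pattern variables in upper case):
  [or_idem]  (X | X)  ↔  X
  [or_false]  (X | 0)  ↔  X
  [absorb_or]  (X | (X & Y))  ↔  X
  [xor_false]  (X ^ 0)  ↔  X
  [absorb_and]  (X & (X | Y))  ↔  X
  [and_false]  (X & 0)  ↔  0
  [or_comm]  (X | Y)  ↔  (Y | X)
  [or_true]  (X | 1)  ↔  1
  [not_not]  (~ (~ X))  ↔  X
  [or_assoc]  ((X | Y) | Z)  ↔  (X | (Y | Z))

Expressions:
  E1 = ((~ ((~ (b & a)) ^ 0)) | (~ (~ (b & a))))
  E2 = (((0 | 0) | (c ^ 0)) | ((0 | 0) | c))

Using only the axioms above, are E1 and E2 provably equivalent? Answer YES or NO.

NO

The axioms are sound identities: if E1 ↔* E2 then E1 and E2 evaluate identically under any assignment.
Under a=0, b=0, c=1: E1 evaluates to 0, E2 to 1. Distinct ⇒ no rewrite sequence connects them.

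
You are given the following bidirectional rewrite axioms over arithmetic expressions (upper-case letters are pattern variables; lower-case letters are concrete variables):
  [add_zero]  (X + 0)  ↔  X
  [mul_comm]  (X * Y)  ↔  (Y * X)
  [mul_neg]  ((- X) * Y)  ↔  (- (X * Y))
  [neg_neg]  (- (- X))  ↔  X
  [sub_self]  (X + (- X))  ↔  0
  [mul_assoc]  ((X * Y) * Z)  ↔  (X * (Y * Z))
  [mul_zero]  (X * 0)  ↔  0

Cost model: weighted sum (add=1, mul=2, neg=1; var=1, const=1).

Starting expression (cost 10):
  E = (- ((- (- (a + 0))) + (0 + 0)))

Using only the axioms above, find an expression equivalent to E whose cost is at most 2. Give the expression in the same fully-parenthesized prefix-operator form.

(1) (- (- (a + 0)))  =[neg_neg →]=  (a + 0)    ⊢ (- ((a + 0) + (0 + 0)))
(2) (a + 0)  =[add_zero →]=  a    ⊢ (- (a + (0 + 0)))
(3) (0 + 0)  =[add_zero →]=  0    ⊢ (- (a + 0))
(4) (a + 0)  =[add_zero →]=  a    ⊢ cost 2, within 2

(- a)   [cost 2]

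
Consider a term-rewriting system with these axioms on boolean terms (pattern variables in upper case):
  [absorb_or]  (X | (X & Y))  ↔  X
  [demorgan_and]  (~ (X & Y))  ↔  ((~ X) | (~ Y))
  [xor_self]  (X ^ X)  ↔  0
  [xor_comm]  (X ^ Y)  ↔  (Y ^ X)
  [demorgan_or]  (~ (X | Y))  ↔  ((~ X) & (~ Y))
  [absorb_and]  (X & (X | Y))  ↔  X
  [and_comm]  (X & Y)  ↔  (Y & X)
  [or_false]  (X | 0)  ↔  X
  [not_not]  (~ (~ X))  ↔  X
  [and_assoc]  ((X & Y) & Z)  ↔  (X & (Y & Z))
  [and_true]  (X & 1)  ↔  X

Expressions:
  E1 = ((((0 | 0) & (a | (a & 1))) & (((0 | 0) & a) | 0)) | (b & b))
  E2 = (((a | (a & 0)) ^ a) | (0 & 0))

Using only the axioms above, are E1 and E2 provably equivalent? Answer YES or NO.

NO

Every axiom is a valid identity, so a rewrite proof would force E1 and E2 to agree under every assignment.
At a=0, b=1: E1 = 1 but E2 = 0; they differ, so no derivation exists.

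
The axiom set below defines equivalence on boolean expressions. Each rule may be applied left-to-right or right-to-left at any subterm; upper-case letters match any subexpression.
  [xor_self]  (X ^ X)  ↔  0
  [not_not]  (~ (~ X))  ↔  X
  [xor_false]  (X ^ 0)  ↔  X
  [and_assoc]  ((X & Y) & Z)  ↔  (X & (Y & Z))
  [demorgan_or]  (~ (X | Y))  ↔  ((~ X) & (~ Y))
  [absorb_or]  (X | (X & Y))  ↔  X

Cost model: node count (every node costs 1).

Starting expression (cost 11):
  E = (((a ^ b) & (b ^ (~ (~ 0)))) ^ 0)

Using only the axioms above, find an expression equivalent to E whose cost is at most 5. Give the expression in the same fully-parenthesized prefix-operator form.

1. [xor_false →] (((a ^ b) & (b ^ (~ (~ 0)))) ^ 0)  →  ((a ^ b) & (b ^ (~ (~ 0))))
2. [not_not →] (~ (~ 0))  →  0;  E = ((a ^ b) & (b ^ 0))
3. [xor_false →] (b ^ 0)  →  b;  cost 5 ≤ 5, done

((a ^ b) & b)   [cost 5]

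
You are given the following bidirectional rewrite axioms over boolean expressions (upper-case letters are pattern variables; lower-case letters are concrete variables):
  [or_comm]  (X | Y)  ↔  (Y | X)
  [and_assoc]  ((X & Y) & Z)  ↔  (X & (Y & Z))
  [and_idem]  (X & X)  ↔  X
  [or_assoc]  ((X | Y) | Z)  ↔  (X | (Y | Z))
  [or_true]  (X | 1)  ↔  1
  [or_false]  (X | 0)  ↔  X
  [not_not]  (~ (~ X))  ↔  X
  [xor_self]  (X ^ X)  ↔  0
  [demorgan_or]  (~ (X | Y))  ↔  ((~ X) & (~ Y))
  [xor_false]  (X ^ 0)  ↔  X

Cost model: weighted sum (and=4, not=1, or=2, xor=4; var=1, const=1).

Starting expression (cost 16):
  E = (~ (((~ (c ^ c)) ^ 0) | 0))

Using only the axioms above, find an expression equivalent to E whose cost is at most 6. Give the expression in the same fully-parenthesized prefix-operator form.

1. [xor_false →] ((~ (c ^ c)) ^ 0)  →  (~ (c ^ c));  E = (~ ((~ (c ^ c)) | 0))
2. [or_false →] ((~ (c ^ c)) | 0)  →  (~ (c ^ c));  E = (~ (~ (c ^ c)))
3. [not_not →] (~ (~ (c ^ c)))  →  (c ^ c);  cost 6 ≤ 6, done

(c ^ c)   [cost 6]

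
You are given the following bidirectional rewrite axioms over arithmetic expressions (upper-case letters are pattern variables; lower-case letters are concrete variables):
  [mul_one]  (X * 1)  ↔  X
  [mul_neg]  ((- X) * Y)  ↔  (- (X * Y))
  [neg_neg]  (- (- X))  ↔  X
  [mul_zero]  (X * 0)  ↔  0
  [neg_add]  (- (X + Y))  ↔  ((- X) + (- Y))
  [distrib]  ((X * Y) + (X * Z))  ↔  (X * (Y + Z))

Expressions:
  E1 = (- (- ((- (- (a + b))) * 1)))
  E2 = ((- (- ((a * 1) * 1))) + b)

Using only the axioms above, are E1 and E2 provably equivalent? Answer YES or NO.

YES

1. [neg_neg →] (- (- ((- (- (a + b))) * 1)))  →  ((- (- (a + b))) * 1)
2. [mul_one →] ((- (- (a + b))) * 1)  →  (- (- (a + b)))
3. [neg_neg →] (- (- (a + b)))  →  (a + b)
4. [neg_neg ←] a  →  (- (- a));  E1 = ((- (- a)) + b)
5. [mul_one ←] a  →  (a * 1);  E1 = ((- (- (a * 1))) + b)
6. [mul_one ←] (a * 1)  →  ((a * 1) * 1);  this is E2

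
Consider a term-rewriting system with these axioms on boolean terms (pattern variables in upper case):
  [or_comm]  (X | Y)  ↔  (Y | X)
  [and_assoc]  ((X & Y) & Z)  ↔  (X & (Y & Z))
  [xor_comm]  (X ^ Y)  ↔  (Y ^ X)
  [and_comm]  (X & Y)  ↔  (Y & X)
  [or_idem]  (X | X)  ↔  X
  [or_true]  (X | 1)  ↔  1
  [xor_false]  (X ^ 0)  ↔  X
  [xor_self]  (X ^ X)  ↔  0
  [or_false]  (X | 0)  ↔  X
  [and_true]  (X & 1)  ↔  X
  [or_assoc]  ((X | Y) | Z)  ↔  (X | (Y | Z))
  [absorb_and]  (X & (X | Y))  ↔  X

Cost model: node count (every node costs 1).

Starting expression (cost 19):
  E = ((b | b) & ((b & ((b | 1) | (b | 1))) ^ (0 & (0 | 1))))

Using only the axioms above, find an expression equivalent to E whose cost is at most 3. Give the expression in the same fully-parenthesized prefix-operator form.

step 1: or_idem (→) rewrites ((b | 1) | (b | 1)) into (b | 1), now ((b | b) & ((b & (b | 1)) ^ (0 & (0 | 1))))
step 2: absorb_and (→) rewrites (b & (b | 1)) into b, now ((b | b) & (b ^ (0 & (0 | 1))))
step 3: or_idem (→) rewrites (b | b) into b, now (b & (b ^ (0 & (0 | 1))))
step 4: absorb_and (→) rewrites (0 & (0 | 1)) into 0, now (b & (b ^ 0))
step 5: xor_false (→) rewrites (b ^ 0) into b, reaching cost 3 (bound 3)

(b & b)   [cost 3]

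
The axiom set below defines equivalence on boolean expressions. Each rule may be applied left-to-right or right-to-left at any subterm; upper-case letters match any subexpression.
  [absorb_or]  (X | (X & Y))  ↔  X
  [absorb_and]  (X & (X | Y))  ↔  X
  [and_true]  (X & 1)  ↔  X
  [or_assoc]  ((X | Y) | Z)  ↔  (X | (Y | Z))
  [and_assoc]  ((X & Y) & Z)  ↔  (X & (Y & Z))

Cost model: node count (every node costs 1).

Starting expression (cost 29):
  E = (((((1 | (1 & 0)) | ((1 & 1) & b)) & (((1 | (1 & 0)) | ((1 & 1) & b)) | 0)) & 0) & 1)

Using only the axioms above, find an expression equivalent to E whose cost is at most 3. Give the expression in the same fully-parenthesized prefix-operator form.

1. [absorb_and →] (((1 | (1 & 0)) | ((1 & 1) & b)) & (((1 | (1 & 0)) | ((1 & 1) & b)) | 0))  →  ((1 | (1 & 0)) | ((1 & 1) & b));  E = ((((1 | (1 & 0)) | ((1 & 1) & b)) & 0) & 1)
2. [and_true →] (1 & 1)  →  1;  E = ((((1 | (1 & 0)) | (1 & b)) & 0) & 1)
3. [absorb_or →] (1 | (1 & 0))  →  1;  E = (((1 | (1 & b)) & 0) & 1)
4. [absorb_or →] (1 | (1 & b))  →  1;  E = ((1 & 0) & 1)
5. [and_true →] ((1 & 0) & 1)  →  (1 & 0);  cost 3 ≤ 3, done

(1 & 0)   [cost 3]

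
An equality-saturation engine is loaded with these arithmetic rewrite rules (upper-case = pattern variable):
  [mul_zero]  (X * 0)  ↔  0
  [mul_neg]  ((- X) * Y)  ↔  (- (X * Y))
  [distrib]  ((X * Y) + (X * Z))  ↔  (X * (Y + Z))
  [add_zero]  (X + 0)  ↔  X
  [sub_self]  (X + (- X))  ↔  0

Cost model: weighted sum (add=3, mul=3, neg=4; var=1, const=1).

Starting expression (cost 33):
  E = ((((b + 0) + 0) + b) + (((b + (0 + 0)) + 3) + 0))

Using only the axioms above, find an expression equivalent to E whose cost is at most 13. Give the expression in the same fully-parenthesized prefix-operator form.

(1) (0 + 0)  =[add_zero →]=  0    ⊢ ((((b + 0) + 0) + b) + (((b + 0) + 3) + 0))
(2) ((b + 0) + 0)  =[add_zero →]=  (b + 0)    ⊢ (((b + 0) + b) + (((b + 0) + 3) + 0))
(3) (b + 0)  =[add_zero →]=  b    ⊢ (((b + 0) + b) + ((b + 3) + 0))
(4) ((b + 3) + 0)  =[add_zero →]=  (b + 3)    ⊢ (((b + 0) + b) + (b + 3))
(5) (b + 0)  =[add_zero →]=  b    ⊢ cost 13, within 13

((b + b) + (b + 3))   [cost 13]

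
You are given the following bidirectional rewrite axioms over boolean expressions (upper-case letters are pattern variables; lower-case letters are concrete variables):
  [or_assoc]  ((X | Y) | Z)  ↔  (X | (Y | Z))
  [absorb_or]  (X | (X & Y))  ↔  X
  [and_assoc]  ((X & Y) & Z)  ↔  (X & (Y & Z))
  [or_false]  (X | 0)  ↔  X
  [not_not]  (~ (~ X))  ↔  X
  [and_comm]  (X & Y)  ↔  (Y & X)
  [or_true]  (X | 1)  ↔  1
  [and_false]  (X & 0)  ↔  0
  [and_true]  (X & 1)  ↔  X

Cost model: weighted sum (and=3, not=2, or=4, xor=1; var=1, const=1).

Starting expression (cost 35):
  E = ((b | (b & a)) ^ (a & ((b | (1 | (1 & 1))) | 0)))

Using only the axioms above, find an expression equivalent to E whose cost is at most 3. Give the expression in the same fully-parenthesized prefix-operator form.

(1) (1 | (1 & 1))  =[absorb_or →]=  1    ⊢ ((b | (b & a)) ^ (a & ((b | 1) | 0)))
(2) ((b | 1) | 0)  =[or_false →]=  (b | 1)    ⊢ ((b | (b & a)) ^ (a & (b | 1)))
(3) (b | 1)  =[or_true →]=  1    ⊢ ((b | (b & a)) ^ (a & 1))
(4) (b | (b & a))  =[absorb_or →]=  b    ⊢ (b ^ (a & 1))
(5) (a & 1)  =[and_true →]=  a    ⊢ cost 3, within 3

(b ^ a)   [cost 3]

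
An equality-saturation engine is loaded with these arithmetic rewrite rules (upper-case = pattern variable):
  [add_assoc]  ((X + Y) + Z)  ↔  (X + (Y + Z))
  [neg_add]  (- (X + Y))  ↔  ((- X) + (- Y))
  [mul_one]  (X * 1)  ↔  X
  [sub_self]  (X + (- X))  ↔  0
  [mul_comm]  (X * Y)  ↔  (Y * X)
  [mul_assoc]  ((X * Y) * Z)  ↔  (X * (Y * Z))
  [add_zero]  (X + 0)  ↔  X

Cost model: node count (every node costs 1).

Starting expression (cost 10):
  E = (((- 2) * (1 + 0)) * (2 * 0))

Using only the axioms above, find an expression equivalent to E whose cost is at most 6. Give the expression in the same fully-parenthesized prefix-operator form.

(1) (1 + 0)  =[add_zero →]=  1    ⊢ (((- 2) * 1) * (2 * 0))
(2) (2 * 0)  =[mul_comm →]=  (0 * 2)    ⊢ (((- 2) * 1) * (0 * 2))
(3) ((- 2) * 1)  =[mul_one →]=  (- 2)    ⊢ cost 6, within 6

((- 2) * (0 * 2))   [cost 6]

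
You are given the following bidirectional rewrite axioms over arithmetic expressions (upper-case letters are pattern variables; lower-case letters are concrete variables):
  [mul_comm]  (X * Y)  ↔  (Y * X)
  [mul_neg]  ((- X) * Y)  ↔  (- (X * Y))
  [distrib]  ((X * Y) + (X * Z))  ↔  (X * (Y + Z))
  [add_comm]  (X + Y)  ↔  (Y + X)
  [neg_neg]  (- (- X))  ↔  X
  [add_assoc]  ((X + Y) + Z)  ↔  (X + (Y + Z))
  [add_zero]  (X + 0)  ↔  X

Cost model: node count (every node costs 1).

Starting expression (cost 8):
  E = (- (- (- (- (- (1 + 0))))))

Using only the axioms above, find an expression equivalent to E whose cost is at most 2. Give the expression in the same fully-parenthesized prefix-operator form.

(- 1)   [cost 2]

(1) (- (- (1 + 0)))  =[neg_neg →]=  (1 + 0)    ⊢ (- (- (- (1 + 0))))
(2) (- (- (1 + 0)))  =[neg_neg →]=  (1 + 0)    ⊢ (- (1 + 0))
(3) (1 + 0)  =[add_zero →]=  1    ⊢ cost 2, within 2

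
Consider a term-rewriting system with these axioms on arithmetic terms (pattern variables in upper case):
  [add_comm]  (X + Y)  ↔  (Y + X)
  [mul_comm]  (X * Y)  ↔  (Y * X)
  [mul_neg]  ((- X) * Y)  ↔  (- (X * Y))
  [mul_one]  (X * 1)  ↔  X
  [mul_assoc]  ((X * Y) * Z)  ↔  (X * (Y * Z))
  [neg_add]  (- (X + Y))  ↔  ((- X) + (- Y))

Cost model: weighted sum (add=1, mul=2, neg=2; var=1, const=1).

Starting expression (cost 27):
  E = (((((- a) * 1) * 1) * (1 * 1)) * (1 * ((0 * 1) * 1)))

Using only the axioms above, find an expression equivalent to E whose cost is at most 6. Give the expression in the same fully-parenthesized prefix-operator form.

((- a) * 0)   [cost 6]

(1) ((- a) * 1)  =[mul_one →]=  (- a)    ⊢ ((((- a) * 1) * (1 * 1)) * (1 * ((0 * 1) * 1)))
(2) ((- a) * 1)  =[mul_neg →]=  (- (a * 1))    ⊢ (((- (a * 1)) * (1 * 1)) * (1 * ((0 * 1) * 1)))
(3) (1 * 1)  =[mul_one →]=  1    ⊢ (((- (a * 1)) * 1) * (1 * ((0 * 1) * 1)))
(4) (0 * 1)  =[mul_one →]=  0    ⊢ (((- (a * 1)) * 1) * (1 * (0 * 1)))
(5) (0 * 1)  =[mul_one →]=  0    ⊢ (((- (a * 1)) * 1) * (1 * 0))
(6) (a * 1)  =[mul_one →]=  a    ⊢ (((- a) * 1) * (1 * 0))
(7) ((- a) * 1)  =[mul_one →]=  (- a)    ⊢ ((- a) * (1 * 0))
(8) (1 * 0)  =[mul_comm →]=  (0 * 1)    ⊢ ((- a) * (0 * 1))
(9) (0 * 1)  =[mul_one →]=  0    ⊢ cost 6, within 6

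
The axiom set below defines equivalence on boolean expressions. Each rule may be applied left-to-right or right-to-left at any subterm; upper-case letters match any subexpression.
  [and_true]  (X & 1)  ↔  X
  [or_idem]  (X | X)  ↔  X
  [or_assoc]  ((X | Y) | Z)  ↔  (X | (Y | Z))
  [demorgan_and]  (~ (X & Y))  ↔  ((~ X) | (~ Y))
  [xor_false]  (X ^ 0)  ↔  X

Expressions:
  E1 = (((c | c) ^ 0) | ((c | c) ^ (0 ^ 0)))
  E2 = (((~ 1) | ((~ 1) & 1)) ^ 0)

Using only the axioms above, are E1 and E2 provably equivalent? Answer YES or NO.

All listed rules preserve value, hence provable equivalence implies equal values everywhere; look for a separating assignment.
c=1 gives E1 ↦ 1, E2 ↦ 0; values differ ⇒ not provably equivalent.

NO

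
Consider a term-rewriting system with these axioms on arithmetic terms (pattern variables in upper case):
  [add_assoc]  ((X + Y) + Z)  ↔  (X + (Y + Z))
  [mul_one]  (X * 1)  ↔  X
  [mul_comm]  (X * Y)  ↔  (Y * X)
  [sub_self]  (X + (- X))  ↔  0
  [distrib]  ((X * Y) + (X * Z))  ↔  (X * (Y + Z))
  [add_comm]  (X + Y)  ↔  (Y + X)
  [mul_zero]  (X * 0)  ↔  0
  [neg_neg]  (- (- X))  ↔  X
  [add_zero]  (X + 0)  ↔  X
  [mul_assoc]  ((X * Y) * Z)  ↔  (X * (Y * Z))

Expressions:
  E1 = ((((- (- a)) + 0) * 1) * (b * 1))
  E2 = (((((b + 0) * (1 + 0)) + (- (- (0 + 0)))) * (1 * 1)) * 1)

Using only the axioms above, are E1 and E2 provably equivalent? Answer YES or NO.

Every axiom is a valid identity, so a rewrite proof would force E1 and E2 to agree under every assignment.
At a=0, b=1: E1 = 0 but E2 = 1; they differ, so no derivation exists.

NO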